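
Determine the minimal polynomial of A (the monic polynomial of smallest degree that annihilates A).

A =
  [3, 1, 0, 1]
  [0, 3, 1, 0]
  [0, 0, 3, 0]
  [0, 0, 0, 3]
x^3 - 9*x^2 + 27*x - 27

The characteristic polynomial is χ_A(x) = (x - 3)^4, so the eigenvalues are known. The minimal polynomial is
  m_A(x) = Π_λ (x − λ)^{k_λ}
where k_λ is the size of the *largest* Jordan block for λ (equivalently, the smallest k with (A − λI)^k v = 0 for every generalised eigenvector v of λ).

  λ = 3: largest Jordan block has size 3, contributing (x − 3)^3

So m_A(x) = (x - 3)^3 = x^3 - 9*x^2 + 27*x - 27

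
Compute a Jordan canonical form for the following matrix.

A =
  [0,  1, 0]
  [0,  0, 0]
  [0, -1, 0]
J_2(0) ⊕ J_1(0)

The characteristic polynomial is
  det(x·I − A) = x^3

Eigenvalues and multiplicities (the geometric multiplicity of λ is n − rank(A − λI), which equals the number of Jordan blocks for λ):
  λ = 0: algebraic multiplicity = 3, geometric multiplicity = 2

Determining the block sizes for each eigenvalue:
  λ = 0: 2 blocks summing to 3 forces exactly one block of size 2 and the rest size 1 → block sizes [2, 1]

Assembling the blocks gives a Jordan form
J =
  [0, 1, 0]
  [0, 0, 0]
  [0, 0, 0]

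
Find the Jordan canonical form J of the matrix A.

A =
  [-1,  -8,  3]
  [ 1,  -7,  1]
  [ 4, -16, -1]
J_3(-3)

The characteristic polynomial is
  det(x·I − A) = x^3 + 9*x^2 + 27*x + 27 = (x + 3)^3

Eigenvalues and multiplicities (the geometric multiplicity of λ is n − rank(A − λI), which equals the number of Jordan blocks for λ):
  λ = -3: algebraic multiplicity = 3, geometric multiplicity = 1

Determining the block sizes for each eigenvalue:
  λ = -3: one block (gm = 1), so the single block has size am = 3 → block sizes [3]

Assembling the blocks gives a Jordan form
J =
  [-3,  1,  0]
  [ 0, -3,  1]
  [ 0,  0, -3]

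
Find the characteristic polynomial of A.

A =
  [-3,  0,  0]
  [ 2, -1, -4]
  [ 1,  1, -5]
x^3 + 9*x^2 + 27*x + 27

Expanding det(x·I − A) (e.g. by cofactor expansion or by noting that A is similar to its Jordan form J, which has the same characteristic polynomial as A) gives
  χ_A(x) = x^3 + 9*x^2 + 27*x + 27
which factors as (x + 3)^3. The eigenvalues (with algebraic multiplicities) are λ = -3 with multiplicity 3.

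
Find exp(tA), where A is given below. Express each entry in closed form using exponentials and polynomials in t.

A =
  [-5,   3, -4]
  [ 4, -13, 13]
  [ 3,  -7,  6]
e^{tA} =
  [t^2*exp(-4*t)/2 - t*exp(-4*t) + exp(-4*t), -t^2*exp(-4*t) + 3*t*exp(-4*t), 3*t^2*exp(-4*t)/2 - 4*t*exp(-4*t)]
  [-t^2*exp(-4*t)/2 + 4*t*exp(-4*t), t^2*exp(-4*t) - 9*t*exp(-4*t) + exp(-4*t), -3*t^2*exp(-4*t)/2 + 13*t*exp(-4*t)]
  [-t^2*exp(-4*t)/2 + 3*t*exp(-4*t), t^2*exp(-4*t) - 7*t*exp(-4*t), -3*t^2*exp(-4*t)/2 + 10*t*exp(-4*t) + exp(-4*t)]

Strategy: write A = P · J · P⁻¹ where J is a Jordan canonical form, so e^{tA} = P · e^{tJ} · P⁻¹, and e^{tJ} can be computed block-by-block.

A has Jordan form
J =
  [-4,  1,  0]
  [ 0, -4,  1]
  [ 0,  0, -4]
(up to reordering of blocks).

Per-block formulas:
  For a 3×3 Jordan block J_3(-4): exp(t · J_3(-4)) = e^(-4t)·(I + t·N + (t^2/2)·N^2), where N is the 3×3 nilpotent shift.

After assembling e^{tJ} and conjugating by P, we get:

e^{tA} =
  [t^2*exp(-4*t)/2 - t*exp(-4*t) + exp(-4*t), -t^2*exp(-4*t) + 3*t*exp(-4*t), 3*t^2*exp(-4*t)/2 - 4*t*exp(-4*t)]
  [-t^2*exp(-4*t)/2 + 4*t*exp(-4*t), t^2*exp(-4*t) - 9*t*exp(-4*t) + exp(-4*t), -3*t^2*exp(-4*t)/2 + 13*t*exp(-4*t)]
  [-t^2*exp(-4*t)/2 + 3*t*exp(-4*t), t^2*exp(-4*t) - 7*t*exp(-4*t), -3*t^2*exp(-4*t)/2 + 10*t*exp(-4*t) + exp(-4*t)]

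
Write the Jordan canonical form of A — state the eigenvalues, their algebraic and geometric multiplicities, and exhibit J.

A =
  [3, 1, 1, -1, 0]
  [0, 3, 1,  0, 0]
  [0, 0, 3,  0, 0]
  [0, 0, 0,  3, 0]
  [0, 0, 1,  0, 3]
J_3(3) ⊕ J_1(3) ⊕ J_1(3)

The characteristic polynomial is
  det(x·I − A) = x^5 - 15*x^4 + 90*x^3 - 270*x^2 + 405*x - 243 = (x - 3)^5

Eigenvalues and multiplicities (the geometric multiplicity of λ is n − rank(A − λI), which equals the number of Jordan blocks for λ):
  λ = 3: algebraic multiplicity = 5, geometric multiplicity = 3

Determining the block sizes for each eigenvalue:
  λ = 3: with am = 5 and gm = 3, the partition is not yet determined (e.g. several partitions of 5 into 3 parts exist). Let N = A − (3)·I. Computing rank(N^1) = 2, rank(N^2) = 1, rank(N^3) = 0; the number of blocks of size ≥ j is rank(N^{j−1}) − rank(N^j), giving [3, 1, 1]. So we have 1 block(s) of size 3, 2 block(s) of size 1 → block sizes [3, 1, 1]

Assembling the blocks gives a Jordan form
J =
  [3, 1, 0, 0, 0]
  [0, 3, 1, 0, 0]
  [0, 0, 3, 0, 0]
  [0, 0, 0, 3, 0]
  [0, 0, 0, 0, 3]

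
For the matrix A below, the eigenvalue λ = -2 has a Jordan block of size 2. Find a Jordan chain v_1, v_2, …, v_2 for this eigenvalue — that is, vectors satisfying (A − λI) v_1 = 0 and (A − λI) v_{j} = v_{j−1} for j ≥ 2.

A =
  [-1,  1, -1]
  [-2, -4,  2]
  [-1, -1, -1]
A Jordan chain for λ = -2 of length 2:
v_1 = (1, -2, -1)ᵀ
v_2 = (1, 0, 0)ᵀ

Let N = A − (-2)·I. We want v_2 with N^2 v_2 = 0 but N^1 v_2 ≠ 0; then v_{j-1} := N · v_j for j = 2, …, 2.

Pick v_2 = (1, 0, 0)ᵀ.
Then v_1 = N · v_2 = (1, -2, -1)ᵀ.

Sanity check: (A − (-2)·I) v_1 = (0, 0, 0)ᵀ = 0. ✓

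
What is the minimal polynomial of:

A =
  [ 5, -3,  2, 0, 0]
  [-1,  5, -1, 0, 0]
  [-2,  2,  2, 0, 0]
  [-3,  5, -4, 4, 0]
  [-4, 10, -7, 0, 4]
x^3 - 12*x^2 + 48*x - 64

The characteristic polynomial is χ_A(x) = (x - 4)^5, so the eigenvalues are known. The minimal polynomial is
  m_A(x) = Π_λ (x − λ)^{k_λ}
where k_λ is the size of the *largest* Jordan block for λ (equivalently, the smallest k with (A − λI)^k v = 0 for every generalised eigenvector v of λ).

  λ = 4: largest Jordan block has size 3, contributing (x − 4)^3

So m_A(x) = (x - 4)^3 = x^3 - 12*x^2 + 48*x - 64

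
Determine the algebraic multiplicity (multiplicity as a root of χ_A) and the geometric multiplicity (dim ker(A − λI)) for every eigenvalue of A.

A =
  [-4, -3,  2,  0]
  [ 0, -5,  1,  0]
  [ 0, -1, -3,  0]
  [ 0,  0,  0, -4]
λ = -4: alg = 4, geom = 2

Step 1 — factor the characteristic polynomial to read off the algebraic multiplicities:
  χ_A(x) = (x + 4)^4

Step 2 — compute geometric multiplicities via the rank-nullity identity g(λ) = n − rank(A − λI):
  rank(A − (-4)·I) = 2, so dim ker(A − (-4)·I) = n − 2 = 2

Summary:
  λ = -4: algebraic multiplicity = 4, geometric multiplicity = 2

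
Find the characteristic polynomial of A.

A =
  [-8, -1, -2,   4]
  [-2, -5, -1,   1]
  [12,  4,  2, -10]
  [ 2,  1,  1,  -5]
x^4 + 16*x^3 + 96*x^2 + 256*x + 256

Expanding det(x·I − A) (e.g. by cofactor expansion or by noting that A is similar to its Jordan form J, which has the same characteristic polynomial as A) gives
  χ_A(x) = x^4 + 16*x^3 + 96*x^2 + 256*x + 256
which factors as (x + 4)^4. The eigenvalues (with algebraic multiplicities) are λ = -4 with multiplicity 4.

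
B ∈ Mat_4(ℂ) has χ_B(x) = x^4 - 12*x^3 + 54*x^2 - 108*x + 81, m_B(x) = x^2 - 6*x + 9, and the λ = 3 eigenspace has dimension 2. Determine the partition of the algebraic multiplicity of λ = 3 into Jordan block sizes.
Block sizes for λ = 3: [2, 2]

Step 1 — from the characteristic polynomial, algebraic multiplicity of λ = 3 is 4. From dim ker(B − (3)·I) = 2, there are exactly 2 Jordan blocks for λ = 3.
Step 2 — from the minimal polynomial, the factor (x − 3)^2 tells us the largest block for λ = 3 has size 2.
Step 3 — with total size 4, 2 blocks, and largest block 2, the block sizes (in nonincreasing order) are [2, 2].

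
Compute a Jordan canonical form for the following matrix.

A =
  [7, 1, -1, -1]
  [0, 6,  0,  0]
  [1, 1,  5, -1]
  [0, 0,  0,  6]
J_2(6) ⊕ J_1(6) ⊕ J_1(6)

The characteristic polynomial is
  det(x·I − A) = x^4 - 24*x^3 + 216*x^2 - 864*x + 1296 = (x - 6)^4

Eigenvalues and multiplicities (the geometric multiplicity of λ is n − rank(A − λI), which equals the number of Jordan blocks for λ):
  λ = 6: algebraic multiplicity = 4, geometric multiplicity = 3

Determining the block sizes for each eigenvalue:
  λ = 6: 3 blocks summing to 4 forces exactly one block of size 2 and the rest size 1 → block sizes [2, 1, 1]

Assembling the blocks gives a Jordan form
J =
  [6, 1, 0, 0]
  [0, 6, 0, 0]
  [0, 0, 6, 0]
  [0, 0, 0, 6]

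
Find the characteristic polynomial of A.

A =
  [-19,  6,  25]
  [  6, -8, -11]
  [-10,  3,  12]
x^3 + 15*x^2 + 75*x + 125

Expanding det(x·I − A) (e.g. by cofactor expansion or by noting that A is similar to its Jordan form J, which has the same characteristic polynomial as A) gives
  χ_A(x) = x^3 + 15*x^2 + 75*x + 125
which factors as (x + 5)^3. The eigenvalues (with algebraic multiplicities) are λ = -5 with multiplicity 3.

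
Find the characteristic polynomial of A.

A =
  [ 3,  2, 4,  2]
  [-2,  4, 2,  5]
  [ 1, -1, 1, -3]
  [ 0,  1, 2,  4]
x^4 - 12*x^3 + 54*x^2 - 108*x + 81

Expanding det(x·I − A) (e.g. by cofactor expansion or by noting that A is similar to its Jordan form J, which has the same characteristic polynomial as A) gives
  χ_A(x) = x^4 - 12*x^3 + 54*x^2 - 108*x + 81
which factors as (x - 3)^4. The eigenvalues (with algebraic multiplicities) are λ = 3 with multiplicity 4.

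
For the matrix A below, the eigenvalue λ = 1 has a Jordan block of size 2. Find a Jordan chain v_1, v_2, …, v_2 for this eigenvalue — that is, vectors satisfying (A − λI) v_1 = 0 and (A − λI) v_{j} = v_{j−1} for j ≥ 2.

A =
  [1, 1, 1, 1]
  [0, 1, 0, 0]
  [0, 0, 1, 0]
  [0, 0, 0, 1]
A Jordan chain for λ = 1 of length 2:
v_1 = (1, 0, 0, 0)ᵀ
v_2 = (0, 1, 0, 0)ᵀ

Let N = A − (1)·I. We want v_2 with N^2 v_2 = 0 but N^1 v_2 ≠ 0; then v_{j-1} := N · v_j for j = 2, …, 2.

Pick v_2 = (0, 1, 0, 0)ᵀ.
Then v_1 = N · v_2 = (1, 0, 0, 0)ᵀ.

Sanity check: (A − (1)·I) v_1 = (0, 0, 0, 0)ᵀ = 0. ✓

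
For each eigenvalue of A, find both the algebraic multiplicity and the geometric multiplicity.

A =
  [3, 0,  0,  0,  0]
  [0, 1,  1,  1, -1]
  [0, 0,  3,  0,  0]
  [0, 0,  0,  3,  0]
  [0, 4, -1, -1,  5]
λ = 3: alg = 5, geom = 3

Step 1 — factor the characteristic polynomial to read off the algebraic multiplicities:
  χ_A(x) = (x - 3)^5

Step 2 — compute geometric multiplicities via the rank-nullity identity g(λ) = n − rank(A − λI):
  rank(A − (3)·I) = 2, so dim ker(A − (3)·I) = n − 2 = 3

Summary:
  λ = 3: algebraic multiplicity = 5, geometric multiplicity = 3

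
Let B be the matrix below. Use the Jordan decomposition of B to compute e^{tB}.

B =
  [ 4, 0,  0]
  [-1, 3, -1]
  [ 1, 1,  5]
e^{tB} =
  [exp(4*t), 0, 0]
  [-t*exp(4*t), -t*exp(4*t) + exp(4*t), -t*exp(4*t)]
  [t*exp(4*t), t*exp(4*t), t*exp(4*t) + exp(4*t)]

Strategy: write B = P · J · P⁻¹ where J is a Jordan canonical form, so e^{tB} = P · e^{tJ} · P⁻¹, and e^{tJ} can be computed block-by-block.

B has Jordan form
J =
  [4, 1, 0]
  [0, 4, 0]
  [0, 0, 4]
(up to reordering of blocks).

Per-block formulas:
  For a 2×2 Jordan block J_2(4): exp(t · J_2(4)) = e^(4t)·(I + t·N), where N is the 2×2 nilpotent shift.
  For a 1×1 block at λ = 4: exp(t · [4]) = [e^(4t)].

After assembling e^{tJ} and conjugating by P, we get:

e^{tB} =
  [exp(4*t), 0, 0]
  [-t*exp(4*t), -t*exp(4*t) + exp(4*t), -t*exp(4*t)]
  [t*exp(4*t), t*exp(4*t), t*exp(4*t) + exp(4*t)]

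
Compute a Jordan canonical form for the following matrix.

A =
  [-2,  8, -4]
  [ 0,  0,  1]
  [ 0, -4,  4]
J_1(-2) ⊕ J_2(2)

The characteristic polynomial is
  det(x·I − A) = x^3 - 2*x^2 - 4*x + 8 = (x - 2)^2*(x + 2)

Eigenvalues and multiplicities (the geometric multiplicity of λ is n − rank(A − λI), which equals the number of Jordan blocks for λ):
  λ = -2: algebraic multiplicity = 1, geometric multiplicity = 1
  λ = 2: algebraic multiplicity = 2, geometric multiplicity = 1

Determining the block sizes for each eigenvalue:
  λ = -2: one block (gm = 1), so the single block has size am = 1 → block sizes [1]
  λ = 2: one block (gm = 1), so the single block has size am = 2 → block sizes [2]

Assembling the blocks gives a Jordan form
J =
  [-2, 0, 0]
  [ 0, 2, 1]
  [ 0, 0, 2]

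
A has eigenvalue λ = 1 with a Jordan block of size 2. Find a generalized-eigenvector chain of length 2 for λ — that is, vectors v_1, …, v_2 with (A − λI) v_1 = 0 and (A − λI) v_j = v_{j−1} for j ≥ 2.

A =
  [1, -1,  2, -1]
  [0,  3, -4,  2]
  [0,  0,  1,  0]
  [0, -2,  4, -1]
A Jordan chain for λ = 1 of length 2:
v_1 = (-1, 2, 0, -2)ᵀ
v_2 = (0, 1, 0, 0)ᵀ

Let N = A − (1)·I. We want v_2 with N^2 v_2 = 0 but N^1 v_2 ≠ 0; then v_{j-1} := N · v_j for j = 2, …, 2.

Pick v_2 = (0, 1, 0, 0)ᵀ.
Then v_1 = N · v_2 = (-1, 2, 0, -2)ᵀ.

Sanity check: (A − (1)·I) v_1 = (0, 0, 0, 0)ᵀ = 0. ✓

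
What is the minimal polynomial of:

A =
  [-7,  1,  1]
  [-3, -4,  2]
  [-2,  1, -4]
x^3 + 15*x^2 + 75*x + 125

The characteristic polynomial is χ_A(x) = (x + 5)^3, so the eigenvalues are known. The minimal polynomial is
  m_A(x) = Π_λ (x − λ)^{k_λ}
where k_λ is the size of the *largest* Jordan block for λ (equivalently, the smallest k with (A − λI)^k v = 0 for every generalised eigenvector v of λ).

  λ = -5: largest Jordan block has size 3, contributing (x + 5)^3

So m_A(x) = (x + 5)^3 = x^3 + 15*x^2 + 75*x + 125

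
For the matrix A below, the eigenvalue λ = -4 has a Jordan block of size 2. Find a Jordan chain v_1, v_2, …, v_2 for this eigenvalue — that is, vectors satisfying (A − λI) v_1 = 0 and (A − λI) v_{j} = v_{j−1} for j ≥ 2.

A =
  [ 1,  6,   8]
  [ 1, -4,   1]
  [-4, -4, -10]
A Jordan chain for λ = -4 of length 2:
v_1 = (4, 2, -4)ᵀ
v_2 = (2, -1, 0)ᵀ

Let N = A − (-4)·I. We want v_2 with N^2 v_2 = 0 but N^1 v_2 ≠ 0; then v_{j-1} := N · v_j for j = 2, …, 2.

Pick v_2 = (2, -1, 0)ᵀ.
Then v_1 = N · v_2 = (4, 2, -4)ᵀ.

Sanity check: (A − (-4)·I) v_1 = (0, 0, 0)ᵀ = 0. ✓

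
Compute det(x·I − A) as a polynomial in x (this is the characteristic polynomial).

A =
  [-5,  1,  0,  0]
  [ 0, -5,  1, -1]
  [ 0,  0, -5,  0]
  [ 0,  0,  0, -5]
x^4 + 20*x^3 + 150*x^2 + 500*x + 625

Expanding det(x·I − A) (e.g. by cofactor expansion or by noting that A is similar to its Jordan form J, which has the same characteristic polynomial as A) gives
  χ_A(x) = x^4 + 20*x^3 + 150*x^2 + 500*x + 625
which factors as (x + 5)^4. The eigenvalues (with algebraic multiplicities) are λ = -5 with multiplicity 4.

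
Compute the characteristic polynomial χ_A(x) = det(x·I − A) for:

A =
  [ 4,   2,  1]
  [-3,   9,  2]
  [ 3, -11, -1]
x^3 - 12*x^2 + 48*x - 64

Expanding det(x·I − A) (e.g. by cofactor expansion or by noting that A is similar to its Jordan form J, which has the same characteristic polynomial as A) gives
  χ_A(x) = x^3 - 12*x^2 + 48*x - 64
which factors as (x - 4)^3. The eigenvalues (with algebraic multiplicities) are λ = 4 with multiplicity 3.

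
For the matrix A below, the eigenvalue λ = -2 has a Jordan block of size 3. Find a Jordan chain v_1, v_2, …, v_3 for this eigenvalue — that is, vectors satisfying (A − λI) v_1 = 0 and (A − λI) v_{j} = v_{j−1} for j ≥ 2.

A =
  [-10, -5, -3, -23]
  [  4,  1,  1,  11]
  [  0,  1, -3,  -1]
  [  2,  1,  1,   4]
A Jordan chain for λ = -2 of length 3:
v_1 = (-2, 2, 2, 0)ᵀ
v_2 = (-8, 4, 0, 2)ᵀ
v_3 = (1, 0, 0, 0)ᵀ

Let N = A − (-2)·I. We want v_3 with N^3 v_3 = 0 but N^2 v_3 ≠ 0; then v_{j-1} := N · v_j for j = 3, …, 2.

Pick v_3 = (1, 0, 0, 0)ᵀ.
Then v_2 = N · v_3 = (-8, 4, 0, 2)ᵀ.
Then v_1 = N · v_2 = (-2, 2, 2, 0)ᵀ.

Sanity check: (A − (-2)·I) v_1 = (0, 0, 0, 0)ᵀ = 0. ✓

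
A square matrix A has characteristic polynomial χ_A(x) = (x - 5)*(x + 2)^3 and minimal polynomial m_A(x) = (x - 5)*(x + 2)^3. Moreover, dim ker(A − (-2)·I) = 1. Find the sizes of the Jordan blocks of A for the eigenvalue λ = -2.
Block sizes for λ = -2: [3]

Step 1 — from the characteristic polynomial, algebraic multiplicity of λ = -2 is 3. From dim ker(A − (-2)·I) = 1, there are exactly 1 Jordan blocks for λ = -2.
Step 2 — from the minimal polynomial, the factor (x + 2)^3 tells us the largest block for λ = -2 has size 3.
Step 3 — with total size 3, 1 blocks, and largest block 3, the block sizes (in nonincreasing order) are [3].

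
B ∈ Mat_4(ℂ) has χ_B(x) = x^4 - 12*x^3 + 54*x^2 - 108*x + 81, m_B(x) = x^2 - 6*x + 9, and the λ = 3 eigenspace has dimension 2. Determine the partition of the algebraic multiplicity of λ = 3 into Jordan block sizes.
Block sizes for λ = 3: [2, 2]

Step 1 — from the characteristic polynomial, algebraic multiplicity of λ = 3 is 4. From dim ker(B − (3)·I) = 2, there are exactly 2 Jordan blocks for λ = 3.
Step 2 — from the minimal polynomial, the factor (x − 3)^2 tells us the largest block for λ = 3 has size 2.
Step 3 — with total size 4, 2 blocks, and largest block 2, the block sizes (in nonincreasing order) are [2, 2].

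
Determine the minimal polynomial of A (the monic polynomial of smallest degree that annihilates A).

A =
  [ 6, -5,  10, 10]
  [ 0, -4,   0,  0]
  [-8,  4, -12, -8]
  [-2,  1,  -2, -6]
x^2 + 8*x + 16

The characteristic polynomial is χ_A(x) = (x + 4)^4, so the eigenvalues are known. The minimal polynomial is
  m_A(x) = Π_λ (x − λ)^{k_λ}
where k_λ is the size of the *largest* Jordan block for λ (equivalently, the smallest k with (A − λI)^k v = 0 for every generalised eigenvector v of λ).

  λ = -4: largest Jordan block has size 2, contributing (x + 4)^2

So m_A(x) = (x + 4)^2 = x^2 + 8*x + 16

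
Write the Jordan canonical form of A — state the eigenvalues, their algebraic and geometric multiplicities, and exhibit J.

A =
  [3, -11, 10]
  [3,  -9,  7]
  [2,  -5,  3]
J_3(-1)

The characteristic polynomial is
  det(x·I − A) = x^3 + 3*x^2 + 3*x + 1 = (x + 1)^3

Eigenvalues and multiplicities (the geometric multiplicity of λ is n − rank(A − λI), which equals the number of Jordan blocks for λ):
  λ = -1: algebraic multiplicity = 3, geometric multiplicity = 1

Determining the block sizes for each eigenvalue:
  λ = -1: one block (gm = 1), so the single block has size am = 3 → block sizes [3]

Assembling the blocks gives a Jordan form
J =
  [-1,  1,  0]
  [ 0, -1,  1]
  [ 0,  0, -1]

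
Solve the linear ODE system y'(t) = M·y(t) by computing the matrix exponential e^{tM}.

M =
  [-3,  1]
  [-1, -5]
e^{tM} =
  [t*exp(-4*t) + exp(-4*t), t*exp(-4*t)]
  [-t*exp(-4*t), -t*exp(-4*t) + exp(-4*t)]

Strategy: write M = P · J · P⁻¹ where J is a Jordan canonical form, so e^{tM} = P · e^{tJ} · P⁻¹, and e^{tJ} can be computed block-by-block.

M has Jordan form
J =
  [-4,  1]
  [ 0, -4]
(up to reordering of blocks).

Per-block formulas:
  For a 2×2 Jordan block J_2(-4): exp(t · J_2(-4)) = e^(-4t)·(I + t·N), where N is the 2×2 nilpotent shift.

After assembling e^{tJ} and conjugating by P, we get:

e^{tM} =
  [t*exp(-4*t) + exp(-4*t), t*exp(-4*t)]
  [-t*exp(-4*t), -t*exp(-4*t) + exp(-4*t)]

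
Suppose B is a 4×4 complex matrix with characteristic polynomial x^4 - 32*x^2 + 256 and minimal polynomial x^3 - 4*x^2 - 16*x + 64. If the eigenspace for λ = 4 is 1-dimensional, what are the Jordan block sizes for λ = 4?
Block sizes for λ = 4: [2]

Step 1 — from the characteristic polynomial, algebraic multiplicity of λ = 4 is 2. From dim ker(B − (4)·I) = 1, there are exactly 1 Jordan blocks for λ = 4.
Step 2 — from the minimal polynomial, the factor (x − 4)^2 tells us the largest block for λ = 4 has size 2.
Step 3 — with total size 2, 1 blocks, and largest block 2, the block sizes (in nonincreasing order) are [2].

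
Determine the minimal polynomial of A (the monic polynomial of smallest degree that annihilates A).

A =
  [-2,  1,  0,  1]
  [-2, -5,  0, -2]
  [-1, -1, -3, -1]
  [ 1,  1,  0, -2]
x^2 + 6*x + 9

The characteristic polynomial is χ_A(x) = (x + 3)^4, so the eigenvalues are known. The minimal polynomial is
  m_A(x) = Π_λ (x − λ)^{k_λ}
where k_λ is the size of the *largest* Jordan block for λ (equivalently, the smallest k with (A − λI)^k v = 0 for every generalised eigenvector v of λ).

  λ = -3: largest Jordan block has size 2, contributing (x + 3)^2

So m_A(x) = (x + 3)^2 = x^2 + 6*x + 9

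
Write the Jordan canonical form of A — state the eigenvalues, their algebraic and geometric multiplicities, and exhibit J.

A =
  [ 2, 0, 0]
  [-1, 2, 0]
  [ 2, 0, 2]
J_2(2) ⊕ J_1(2)

The characteristic polynomial is
  det(x·I − A) = x^3 - 6*x^2 + 12*x - 8 = (x - 2)^3

Eigenvalues and multiplicities (the geometric multiplicity of λ is n − rank(A − λI), which equals the number of Jordan blocks for λ):
  λ = 2: algebraic multiplicity = 3, geometric multiplicity = 2

Determining the block sizes for each eigenvalue:
  λ = 2: 2 blocks summing to 3 forces exactly one block of size 2 and the rest size 1 → block sizes [2, 1]

Assembling the blocks gives a Jordan form
J =
  [2, 1, 0]
  [0, 2, 0]
  [0, 0, 2]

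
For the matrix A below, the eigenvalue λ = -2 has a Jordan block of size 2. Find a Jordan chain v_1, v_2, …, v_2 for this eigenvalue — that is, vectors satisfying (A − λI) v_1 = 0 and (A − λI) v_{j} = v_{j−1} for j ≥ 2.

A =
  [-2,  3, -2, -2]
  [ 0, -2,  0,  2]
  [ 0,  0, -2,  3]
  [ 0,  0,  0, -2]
A Jordan chain for λ = -2 of length 2:
v_1 = (3, 0, 0, 0)ᵀ
v_2 = (0, 1, 0, 0)ᵀ

Let N = A − (-2)·I. We want v_2 with N^2 v_2 = 0 but N^1 v_2 ≠ 0; then v_{j-1} := N · v_j for j = 2, …, 2.

Pick v_2 = (0, 1, 0, 0)ᵀ.
Then v_1 = N · v_2 = (3, 0, 0, 0)ᵀ.

Sanity check: (A − (-2)·I) v_1 = (0, 0, 0, 0)ᵀ = 0. ✓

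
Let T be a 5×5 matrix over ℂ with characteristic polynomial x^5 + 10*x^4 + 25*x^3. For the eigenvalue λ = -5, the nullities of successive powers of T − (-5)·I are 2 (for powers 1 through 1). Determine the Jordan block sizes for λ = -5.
Block sizes for λ = -5: [1, 1]

From the dimensions of kernels of powers, the number of Jordan blocks of size at least j is d_j − d_{j−1} where d_j = dim ker(N^j) (with d_0 = 0). Computing the differences gives [2].
The number of blocks of size exactly k is (#blocks of size ≥ k) − (#blocks of size ≥ k + 1), so the partition is: 2 block(s) of size 1.
In nonincreasing order the block sizes are [1, 1].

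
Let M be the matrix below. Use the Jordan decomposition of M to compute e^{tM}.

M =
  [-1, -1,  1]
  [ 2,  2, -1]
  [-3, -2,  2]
e^{tM} =
  [-t^2*exp(t)/2 - 2*t*exp(t) + exp(t), -t^2*exp(t)/2 - t*exp(t), t*exp(t)]
  [t^2*exp(t)/2 + 2*t*exp(t), t^2*exp(t)/2 + t*exp(t) + exp(t), -t*exp(t)]
  [-t^2*exp(t)/2 - 3*t*exp(t), -t^2*exp(t)/2 - 2*t*exp(t), t*exp(t) + exp(t)]

Strategy: write M = P · J · P⁻¹ where J is a Jordan canonical form, so e^{tM} = P · e^{tJ} · P⁻¹, and e^{tJ} can be computed block-by-block.

M has Jordan form
J =
  [1, 1, 0]
  [0, 1, 1]
  [0, 0, 1]
(up to reordering of blocks).

Per-block formulas:
  For a 3×3 Jordan block J_3(1): exp(t · J_3(1)) = e^(1t)·(I + t·N + (t^2/2)·N^2), where N is the 3×3 nilpotent shift.

After assembling e^{tJ} and conjugating by P, we get:

e^{tM} =
  [-t^2*exp(t)/2 - 2*t*exp(t) + exp(t), -t^2*exp(t)/2 - t*exp(t), t*exp(t)]
  [t^2*exp(t)/2 + 2*t*exp(t), t^2*exp(t)/2 + t*exp(t) + exp(t), -t*exp(t)]
  [-t^2*exp(t)/2 - 3*t*exp(t), -t^2*exp(t)/2 - 2*t*exp(t), t*exp(t) + exp(t)]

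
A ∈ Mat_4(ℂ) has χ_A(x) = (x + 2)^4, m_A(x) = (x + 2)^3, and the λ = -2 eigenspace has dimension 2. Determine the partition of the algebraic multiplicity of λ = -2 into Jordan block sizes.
Block sizes for λ = -2: [3, 1]

Step 1 — from the characteristic polynomial, algebraic multiplicity of λ = -2 is 4. From dim ker(A − (-2)·I) = 2, there are exactly 2 Jordan blocks for λ = -2.
Step 2 — from the minimal polynomial, the factor (x + 2)^3 tells us the largest block for λ = -2 has size 3.
Step 3 — with total size 4, 2 blocks, and largest block 3, the block sizes (in nonincreasing order) are [3, 1].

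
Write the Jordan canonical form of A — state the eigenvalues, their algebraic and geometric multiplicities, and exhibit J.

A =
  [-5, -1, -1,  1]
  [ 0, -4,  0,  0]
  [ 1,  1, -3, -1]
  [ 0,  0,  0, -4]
J_2(-4) ⊕ J_1(-4) ⊕ J_1(-4)

The characteristic polynomial is
  det(x·I − A) = x^4 + 16*x^3 + 96*x^2 + 256*x + 256 = (x + 4)^4

Eigenvalues and multiplicities (the geometric multiplicity of λ is n − rank(A − λI), which equals the number of Jordan blocks for λ):
  λ = -4: algebraic multiplicity = 4, geometric multiplicity = 3

Determining the block sizes for each eigenvalue:
  λ = -4: 3 blocks summing to 4 forces exactly one block of size 2 and the rest size 1 → block sizes [2, 1, 1]

Assembling the blocks gives a Jordan form
J =
  [-4,  1,  0,  0]
  [ 0, -4,  0,  0]
  [ 0,  0, -4,  0]
  [ 0,  0,  0, -4]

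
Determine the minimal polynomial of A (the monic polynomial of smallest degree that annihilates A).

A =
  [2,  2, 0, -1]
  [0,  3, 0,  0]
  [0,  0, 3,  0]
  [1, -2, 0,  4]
x^2 - 6*x + 9

The characteristic polynomial is χ_A(x) = (x - 3)^4, so the eigenvalues are known. The minimal polynomial is
  m_A(x) = Π_λ (x − λ)^{k_λ}
where k_λ is the size of the *largest* Jordan block for λ (equivalently, the smallest k with (A − λI)^k v = 0 for every generalised eigenvector v of λ).

  λ = 3: largest Jordan block has size 2, contributing (x − 3)^2

So m_A(x) = (x - 3)^2 = x^2 - 6*x + 9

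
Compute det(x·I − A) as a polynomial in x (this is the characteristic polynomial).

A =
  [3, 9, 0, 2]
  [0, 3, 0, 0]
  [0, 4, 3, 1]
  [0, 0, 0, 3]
x^4 - 12*x^3 + 54*x^2 - 108*x + 81

Expanding det(x·I − A) (e.g. by cofactor expansion or by noting that A is similar to its Jordan form J, which has the same characteristic polynomial as A) gives
  χ_A(x) = x^4 - 12*x^3 + 54*x^2 - 108*x + 81
which factors as (x - 3)^4. The eigenvalues (with algebraic multiplicities) are λ = 3 with multiplicity 4.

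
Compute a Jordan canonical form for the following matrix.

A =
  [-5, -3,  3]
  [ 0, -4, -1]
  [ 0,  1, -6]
J_2(-5) ⊕ J_1(-5)

The characteristic polynomial is
  det(x·I − A) = x^3 + 15*x^2 + 75*x + 125 = (x + 5)^3

Eigenvalues and multiplicities (the geometric multiplicity of λ is n − rank(A − λI), which equals the number of Jordan blocks for λ):
  λ = -5: algebraic multiplicity = 3, geometric multiplicity = 2

Determining the block sizes for each eigenvalue:
  λ = -5: 2 blocks summing to 3 forces exactly one block of size 2 and the rest size 1 → block sizes [2, 1]

Assembling the blocks gives a Jordan form
J =
  [-5,  1,  0]
  [ 0, -5,  0]
  [ 0,  0, -5]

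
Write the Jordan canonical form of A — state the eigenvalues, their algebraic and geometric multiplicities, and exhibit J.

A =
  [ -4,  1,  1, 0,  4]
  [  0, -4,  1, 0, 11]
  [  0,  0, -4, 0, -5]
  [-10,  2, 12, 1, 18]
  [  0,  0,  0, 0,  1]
J_3(-4) ⊕ J_1(1) ⊕ J_1(1)

The characteristic polynomial is
  det(x·I − A) = x^5 + 10*x^4 + 25*x^3 - 20*x^2 - 80*x + 64 = (x - 1)^2*(x + 4)^3

Eigenvalues and multiplicities (the geometric multiplicity of λ is n − rank(A − λI), which equals the number of Jordan blocks for λ):
  λ = -4: algebraic multiplicity = 3, geometric multiplicity = 1
  λ = 1: algebraic multiplicity = 2, geometric multiplicity = 2

Determining the block sizes for each eigenvalue:
  λ = -4: one block (gm = 1), so the single block has size am = 3 → block sizes [3]
  λ = 1: gm = am = 2, so every block has size 1 → block sizes [1, 1]

Assembling the blocks gives a Jordan form
J =
  [-4,  1,  0, 0, 0]
  [ 0, -4,  1, 0, 0]
  [ 0,  0, -4, 0, 0]
  [ 0,  0,  0, 1, 0]
  [ 0,  0,  0, 0, 1]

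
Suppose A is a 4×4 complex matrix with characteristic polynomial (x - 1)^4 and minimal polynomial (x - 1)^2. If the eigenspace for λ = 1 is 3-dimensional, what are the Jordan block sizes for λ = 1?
Block sizes for λ = 1: [2, 1, 1]

Step 1 — from the characteristic polynomial, algebraic multiplicity of λ = 1 is 4. From dim ker(A − (1)·I) = 3, there are exactly 3 Jordan blocks for λ = 1.
Step 2 — from the minimal polynomial, the factor (x − 1)^2 tells us the largest block for λ = 1 has size 2.
Step 3 — with total size 4, 3 blocks, and largest block 2, the block sizes (in nonincreasing order) are [2, 1, 1].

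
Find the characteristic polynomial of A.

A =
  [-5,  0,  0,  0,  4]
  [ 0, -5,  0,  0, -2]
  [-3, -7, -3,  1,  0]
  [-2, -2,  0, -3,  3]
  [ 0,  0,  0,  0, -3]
x^5 + 19*x^4 + 142*x^3 + 522*x^2 + 945*x + 675

Expanding det(x·I − A) (e.g. by cofactor expansion or by noting that A is similar to its Jordan form J, which has the same characteristic polynomial as A) gives
  χ_A(x) = x^5 + 19*x^4 + 142*x^3 + 522*x^2 + 945*x + 675
which factors as (x + 3)^3*(x + 5)^2. The eigenvalues (with algebraic multiplicities) are λ = -5 with multiplicity 2, λ = -3 with multiplicity 3.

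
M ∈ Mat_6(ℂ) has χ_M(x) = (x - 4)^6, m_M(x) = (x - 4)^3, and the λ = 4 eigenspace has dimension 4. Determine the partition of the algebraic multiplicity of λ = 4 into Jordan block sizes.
Block sizes for λ = 4: [3, 1, 1, 1]

Step 1 — from the characteristic polynomial, algebraic multiplicity of λ = 4 is 6. From dim ker(M − (4)·I) = 4, there are exactly 4 Jordan blocks for λ = 4.
Step 2 — from the minimal polynomial, the factor (x − 4)^3 tells us the largest block for λ = 4 has size 3.
Step 3 — with total size 6, 4 blocks, and largest block 3, the block sizes (in nonincreasing order) are [3, 1, 1, 1].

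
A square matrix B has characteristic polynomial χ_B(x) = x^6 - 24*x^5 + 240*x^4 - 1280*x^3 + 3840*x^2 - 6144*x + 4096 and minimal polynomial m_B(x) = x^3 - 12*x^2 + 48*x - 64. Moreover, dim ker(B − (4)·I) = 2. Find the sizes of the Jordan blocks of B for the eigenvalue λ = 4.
Block sizes for λ = 4: [3, 3]

Step 1 — from the characteristic polynomial, algebraic multiplicity of λ = 4 is 6. From dim ker(B − (4)·I) = 2, there are exactly 2 Jordan blocks for λ = 4.
Step 2 — from the minimal polynomial, the factor (x − 4)^3 tells us the largest block for λ = 4 has size 3.
Step 3 — with total size 6, 2 blocks, and largest block 3, the block sizes (in nonincreasing order) are [3, 3].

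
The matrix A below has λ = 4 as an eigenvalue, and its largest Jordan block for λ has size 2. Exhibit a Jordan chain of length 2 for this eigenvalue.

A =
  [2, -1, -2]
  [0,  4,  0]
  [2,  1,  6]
A Jordan chain for λ = 4 of length 2:
v_1 = (-2, 0, 2)ᵀ
v_2 = (1, 0, 0)ᵀ

Let N = A − (4)·I. We want v_2 with N^2 v_2 = 0 but N^1 v_2 ≠ 0; then v_{j-1} := N · v_j for j = 2, …, 2.

Pick v_2 = (1, 0, 0)ᵀ.
Then v_1 = N · v_2 = (-2, 0, 2)ᵀ.

Sanity check: (A − (4)·I) v_1 = (0, 0, 0)ᵀ = 0. ✓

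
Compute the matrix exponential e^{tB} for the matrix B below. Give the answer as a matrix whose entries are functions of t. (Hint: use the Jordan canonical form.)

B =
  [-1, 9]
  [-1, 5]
e^{tB} =
  [-3*t*exp(2*t) + exp(2*t), 9*t*exp(2*t)]
  [-t*exp(2*t), 3*t*exp(2*t) + exp(2*t)]

Strategy: write B = P · J · P⁻¹ where J is a Jordan canonical form, so e^{tB} = P · e^{tJ} · P⁻¹, and e^{tJ} can be computed block-by-block.

B has Jordan form
J =
  [2, 1]
  [0, 2]
(up to reordering of blocks).

Per-block formulas:
  For a 2×2 Jordan block J_2(2): exp(t · J_2(2)) = e^(2t)·(I + t·N), where N is the 2×2 nilpotent shift.

After assembling e^{tJ} and conjugating by P, we get:

e^{tB} =
  [-3*t*exp(2*t) + exp(2*t), 9*t*exp(2*t)]
  [-t*exp(2*t), 3*t*exp(2*t) + exp(2*t)]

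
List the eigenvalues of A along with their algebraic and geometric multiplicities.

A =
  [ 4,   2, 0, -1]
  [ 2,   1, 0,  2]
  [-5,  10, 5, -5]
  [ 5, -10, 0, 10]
λ = 5: alg = 4, geom = 3

Step 1 — factor the characteristic polynomial to read off the algebraic multiplicities:
  χ_A(x) = (x - 5)^4

Step 2 — compute geometric multiplicities via the rank-nullity identity g(λ) = n − rank(A − λI):
  rank(A − (5)·I) = 1, so dim ker(A − (5)·I) = n − 1 = 3

Summary:
  λ = 5: algebraic multiplicity = 4, geometric multiplicity = 3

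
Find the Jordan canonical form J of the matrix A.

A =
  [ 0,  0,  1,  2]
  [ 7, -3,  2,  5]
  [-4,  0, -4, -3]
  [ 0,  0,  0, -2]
J_1(-3) ⊕ J_3(-2)

The characteristic polynomial is
  det(x·I − A) = x^4 + 9*x^3 + 30*x^2 + 44*x + 24 = (x + 2)^3*(x + 3)

Eigenvalues and multiplicities (the geometric multiplicity of λ is n − rank(A − λI), which equals the number of Jordan blocks for λ):
  λ = -3: algebraic multiplicity = 1, geometric multiplicity = 1
  λ = -2: algebraic multiplicity = 3, geometric multiplicity = 1

Determining the block sizes for each eigenvalue:
  λ = -3: one block (gm = 1), so the single block has size am = 1 → block sizes [1]
  λ = -2: one block (gm = 1), so the single block has size am = 3 → block sizes [3]

Assembling the blocks gives a Jordan form
J =
  [-3,  0,  0,  0]
  [ 0, -2,  1,  0]
  [ 0,  0, -2,  1]
  [ 0,  0,  0, -2]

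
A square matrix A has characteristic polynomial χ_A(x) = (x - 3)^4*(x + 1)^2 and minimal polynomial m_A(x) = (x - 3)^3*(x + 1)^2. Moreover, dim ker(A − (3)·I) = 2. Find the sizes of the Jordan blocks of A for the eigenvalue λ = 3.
Block sizes for λ = 3: [3, 1]

Step 1 — from the characteristic polynomial, algebraic multiplicity of λ = 3 is 4. From dim ker(A − (3)·I) = 2, there are exactly 2 Jordan blocks for λ = 3.
Step 2 — from the minimal polynomial, the factor (x − 3)^3 tells us the largest block for λ = 3 has size 3.
Step 3 — with total size 4, 2 blocks, and largest block 3, the block sizes (in nonincreasing order) are [3, 1].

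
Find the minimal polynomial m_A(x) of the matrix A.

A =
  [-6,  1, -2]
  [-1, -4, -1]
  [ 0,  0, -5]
x^3 + 15*x^2 + 75*x + 125

The characteristic polynomial is χ_A(x) = (x + 5)^3, so the eigenvalues are known. The minimal polynomial is
  m_A(x) = Π_λ (x − λ)^{k_λ}
where k_λ is the size of the *largest* Jordan block for λ (equivalently, the smallest k with (A − λI)^k v = 0 for every generalised eigenvector v of λ).

  λ = -5: largest Jordan block has size 3, contributing (x + 5)^3

So m_A(x) = (x + 5)^3 = x^3 + 15*x^2 + 75*x + 125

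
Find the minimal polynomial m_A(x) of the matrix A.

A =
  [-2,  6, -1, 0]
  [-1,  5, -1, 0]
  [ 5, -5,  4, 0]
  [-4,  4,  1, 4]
x^3 - 7*x^2 + 8*x + 16

The characteristic polynomial is χ_A(x) = (x - 4)^3*(x + 1), so the eigenvalues are known. The minimal polynomial is
  m_A(x) = Π_λ (x − λ)^{k_λ}
where k_λ is the size of the *largest* Jordan block for λ (equivalently, the smallest k with (A − λI)^k v = 0 for every generalised eigenvector v of λ).

  λ = -1: largest Jordan block has size 1, contributing (x + 1)
  λ = 4: largest Jordan block has size 2, contributing (x − 4)^2

So m_A(x) = (x - 4)^2*(x + 1) = x^3 - 7*x^2 + 8*x + 16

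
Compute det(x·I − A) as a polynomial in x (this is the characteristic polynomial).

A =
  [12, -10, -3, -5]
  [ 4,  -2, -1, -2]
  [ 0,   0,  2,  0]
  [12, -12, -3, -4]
x^4 - 8*x^3 + 24*x^2 - 32*x + 16

Expanding det(x·I − A) (e.g. by cofactor expansion or by noting that A is similar to its Jordan form J, which has the same characteristic polynomial as A) gives
  χ_A(x) = x^4 - 8*x^3 + 24*x^2 - 32*x + 16
which factors as (x - 2)^4. The eigenvalues (with algebraic multiplicities) are λ = 2 with multiplicity 4.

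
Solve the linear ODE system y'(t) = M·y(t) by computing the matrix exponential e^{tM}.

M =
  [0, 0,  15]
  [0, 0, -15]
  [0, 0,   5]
e^{tM} =
  [1, 0, 3*exp(5*t) - 3]
  [0, 1, 3 - 3*exp(5*t)]
  [0, 0, exp(5*t)]

Strategy: write M = P · J · P⁻¹ where J is a Jordan canonical form, so e^{tM} = P · e^{tJ} · P⁻¹, and e^{tJ} can be computed block-by-block.

M has Jordan form
J =
  [0, 0, 0]
  [0, 0, 0]
  [0, 0, 5]
(up to reordering of blocks).

Per-block formulas:
  For a 1×1 block at λ = 0: exp(t · [0]) = [e^(0t)].
  For a 1×1 block at λ = 5: exp(t · [5]) = [e^(5t)].

After assembling e^{tJ} and conjugating by P, we get:

e^{tM} =
  [1, 0, 3*exp(5*t) - 3]
  [0, 1, 3 - 3*exp(5*t)]
  [0, 0, exp(5*t)]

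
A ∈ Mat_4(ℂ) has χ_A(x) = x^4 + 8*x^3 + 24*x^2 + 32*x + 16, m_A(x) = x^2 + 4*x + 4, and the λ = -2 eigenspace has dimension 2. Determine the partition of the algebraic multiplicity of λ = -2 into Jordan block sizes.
Block sizes for λ = -2: [2, 2]

Step 1 — from the characteristic polynomial, algebraic multiplicity of λ = -2 is 4. From dim ker(A − (-2)·I) = 2, there are exactly 2 Jordan blocks for λ = -2.
Step 2 — from the minimal polynomial, the factor (x + 2)^2 tells us the largest block for λ = -2 has size 2.
Step 3 — with total size 4, 2 blocks, and largest block 2, the block sizes (in nonincreasing order) are [2, 2].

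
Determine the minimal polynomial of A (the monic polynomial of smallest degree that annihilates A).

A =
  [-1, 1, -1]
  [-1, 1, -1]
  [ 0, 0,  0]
x^2

The characteristic polynomial is χ_A(x) = x^3, so the eigenvalues are known. The minimal polynomial is
  m_A(x) = Π_λ (x − λ)^{k_λ}
where k_λ is the size of the *largest* Jordan block for λ (equivalently, the smallest k with (A − λI)^k v = 0 for every generalised eigenvector v of λ).

  λ = 0: largest Jordan block has size 2, contributing (x − 0)^2

So m_A(x) = x^2 = x^2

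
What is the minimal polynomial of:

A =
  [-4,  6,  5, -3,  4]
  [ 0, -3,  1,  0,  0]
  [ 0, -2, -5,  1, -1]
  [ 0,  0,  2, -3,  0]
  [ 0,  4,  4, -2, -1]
x^4 + 13*x^3 + 63*x^2 + 135*x + 108

The characteristic polynomial is χ_A(x) = (x + 3)^4*(x + 4), so the eigenvalues are known. The minimal polynomial is
  m_A(x) = Π_λ (x − λ)^{k_λ}
where k_λ is the size of the *largest* Jordan block for λ (equivalently, the smallest k with (A − λI)^k v = 0 for every generalised eigenvector v of λ).

  λ = -4: largest Jordan block has size 1, contributing (x + 4)
  λ = -3: largest Jordan block has size 3, contributing (x + 3)^3

So m_A(x) = (x + 3)^3*(x + 4) = x^4 + 13*x^3 + 63*x^2 + 135*x + 108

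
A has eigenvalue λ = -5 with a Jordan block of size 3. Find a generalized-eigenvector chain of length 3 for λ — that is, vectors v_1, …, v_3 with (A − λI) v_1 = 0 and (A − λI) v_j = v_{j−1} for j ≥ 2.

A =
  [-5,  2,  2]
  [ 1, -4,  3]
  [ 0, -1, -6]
A Jordan chain for λ = -5 of length 3:
v_1 = (2, 1, -1)ᵀ
v_2 = (0, 1, 0)ᵀ
v_3 = (1, 0, 0)ᵀ

Let N = A − (-5)·I. We want v_3 with N^3 v_3 = 0 but N^2 v_3 ≠ 0; then v_{j-1} := N · v_j for j = 3, …, 2.

Pick v_3 = (1, 0, 0)ᵀ.
Then v_2 = N · v_3 = (0, 1, 0)ᵀ.
Then v_1 = N · v_2 = (2, 1, -1)ᵀ.

Sanity check: (A − (-5)·I) v_1 = (0, 0, 0)ᵀ = 0. ✓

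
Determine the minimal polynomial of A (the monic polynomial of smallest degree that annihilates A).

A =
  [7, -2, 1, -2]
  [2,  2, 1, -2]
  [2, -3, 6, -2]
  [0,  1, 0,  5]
x^3 - 15*x^2 + 75*x - 125

The characteristic polynomial is χ_A(x) = (x - 5)^4, so the eigenvalues are known. The minimal polynomial is
  m_A(x) = Π_λ (x − λ)^{k_λ}
where k_λ is the size of the *largest* Jordan block for λ (equivalently, the smallest k with (A − λI)^k v = 0 for every generalised eigenvector v of λ).

  λ = 5: largest Jordan block has size 3, contributing (x − 5)^3

So m_A(x) = (x - 5)^3 = x^3 - 15*x^2 + 75*x - 125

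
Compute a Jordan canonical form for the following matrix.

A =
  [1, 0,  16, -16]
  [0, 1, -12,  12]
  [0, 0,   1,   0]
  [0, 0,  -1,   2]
J_1(1) ⊕ J_1(1) ⊕ J_1(1) ⊕ J_1(2)

The characteristic polynomial is
  det(x·I − A) = x^4 - 5*x^3 + 9*x^2 - 7*x + 2 = (x - 2)*(x - 1)^3

Eigenvalues and multiplicities (the geometric multiplicity of λ is n − rank(A − λI), which equals the number of Jordan blocks for λ):
  λ = 1: algebraic multiplicity = 3, geometric multiplicity = 3
  λ = 2: algebraic multiplicity = 1, geometric multiplicity = 1

Determining the block sizes for each eigenvalue:
  λ = 1: gm = am = 3, so every block has size 1 → block sizes [1, 1, 1]
  λ = 2: one block (gm = 1), so the single block has size am = 1 → block sizes [1]

Assembling the blocks gives a Jordan form
J =
  [1, 0, 0, 0]
  [0, 1, 0, 0]
  [0, 0, 1, 0]
  [0, 0, 0, 2]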